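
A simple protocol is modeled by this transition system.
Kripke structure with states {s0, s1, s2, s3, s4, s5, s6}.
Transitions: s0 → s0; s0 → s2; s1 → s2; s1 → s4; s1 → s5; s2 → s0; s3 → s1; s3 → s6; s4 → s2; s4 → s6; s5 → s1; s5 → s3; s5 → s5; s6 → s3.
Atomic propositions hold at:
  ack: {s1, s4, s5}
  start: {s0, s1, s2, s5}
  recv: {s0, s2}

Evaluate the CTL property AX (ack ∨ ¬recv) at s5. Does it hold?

Yes

Sat(¬recv) = {s1, s3, s4, s5, s6}
Sat(ack ∨ ¬recv) = {s1, s3, s4, s5, s6}
Sat(AX (ack ∨ ¬recv)) = {s : every successor in {s1, s3, s4, s5, s6}} = {s3, s5, s6}
s5 ∈ Sat(AX (ack ∨ ¬recv)) = {s3, s5, s6}, so the formula holds at s5.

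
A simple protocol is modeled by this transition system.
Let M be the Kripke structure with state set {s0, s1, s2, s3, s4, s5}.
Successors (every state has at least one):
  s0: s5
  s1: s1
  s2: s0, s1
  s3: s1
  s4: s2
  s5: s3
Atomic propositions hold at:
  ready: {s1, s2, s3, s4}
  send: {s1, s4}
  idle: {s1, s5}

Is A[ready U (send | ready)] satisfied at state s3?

Yes

Sat(send | ready) = {s1, s2, s3, s4}
A[ready U (send | ready)]: least fixpoint, start Z0 = Sat((send | ready)) = {s1, s2, s3, s4}, add states in Sat(ready) with every successor in Z. Already a fixed point.
Sat(A[ready U (send | ready)]) = {s1, s2, s3, s4}
s3 ∈ Sat(A[ready U (send | ready)]) = {s1, s2, s3, s4}, so the formula holds at s3.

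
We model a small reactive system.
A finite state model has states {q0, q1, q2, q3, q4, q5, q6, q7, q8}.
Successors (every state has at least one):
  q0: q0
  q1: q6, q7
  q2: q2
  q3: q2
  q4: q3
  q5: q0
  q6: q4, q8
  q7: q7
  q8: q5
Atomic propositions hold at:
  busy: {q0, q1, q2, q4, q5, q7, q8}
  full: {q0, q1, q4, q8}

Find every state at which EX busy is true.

{q0, q1, q2, q3, q5, q6, q7, q8}

Sat(EX busy) = {s : some successor in {q0, q1, q2, q4, q5, q7, q8}} = {q0, q1, q2, q3, q5, q6, q7, q8}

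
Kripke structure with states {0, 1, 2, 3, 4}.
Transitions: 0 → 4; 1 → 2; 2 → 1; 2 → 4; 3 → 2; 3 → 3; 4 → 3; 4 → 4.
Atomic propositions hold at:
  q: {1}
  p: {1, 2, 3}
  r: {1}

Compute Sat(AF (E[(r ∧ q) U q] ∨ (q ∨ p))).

{1, 2, 3}

Sat(r ∧ q) = {1}
E[(r ∧ q) U q]: least fixpoint, start Z0 = Sat(q) = {1}, add states in Sat(r ∧ q) with some successor in Z. Already a fixed point.
Sat(E[(r ∧ q) U q]) = {1}
Sat(q ∨ p) = {1, 2, 3}
Sat(E[(r ∧ q) U q] ∨ (q ∨ p)) = {1, 2, 3}
AF (E[(r ∧ q) U q] ∨ (q ∨ p)): least fixpoint, start Z0 = {1, 2, 3}, add states with every successor in Z. Already a fixed point.
Sat(AF (E[(r ∧ q) U q] ∨ (q ∨ p))) = {1, 2, 3}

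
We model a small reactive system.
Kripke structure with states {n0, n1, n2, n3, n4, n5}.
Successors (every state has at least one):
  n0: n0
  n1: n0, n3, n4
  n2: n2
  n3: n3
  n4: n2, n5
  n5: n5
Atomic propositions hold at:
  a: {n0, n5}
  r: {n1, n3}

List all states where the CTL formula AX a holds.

{n0, n5}

Sat(AX a) = {s : every successor in {n0, n5}} = {n0, n5}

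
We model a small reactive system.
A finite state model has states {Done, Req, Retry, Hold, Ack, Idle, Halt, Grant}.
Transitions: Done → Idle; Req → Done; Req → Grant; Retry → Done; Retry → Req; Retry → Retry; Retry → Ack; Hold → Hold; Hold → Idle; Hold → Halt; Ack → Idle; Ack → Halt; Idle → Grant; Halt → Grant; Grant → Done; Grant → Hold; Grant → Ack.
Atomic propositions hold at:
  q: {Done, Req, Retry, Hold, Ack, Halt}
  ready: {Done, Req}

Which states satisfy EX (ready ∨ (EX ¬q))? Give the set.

Sat(¬q) = {Idle, Grant}
Sat(EX ¬q) = {s : some successor in {Idle, Grant}} = {Done, Req, Hold, Ack, Idle, Halt}
Sat(ready ∨ (EX ¬q)) = {Done, Req, Hold, Ack, Idle, Halt}
Sat(EX (ready ∨ (EX ¬q))) = {s : some successor in {Done, Req, Hold, Ack, Idle, Halt}} = {Done, Req, Retry, Hold, Ack, Grant}

{Done, Req, Retry, Hold, Ack, Grant}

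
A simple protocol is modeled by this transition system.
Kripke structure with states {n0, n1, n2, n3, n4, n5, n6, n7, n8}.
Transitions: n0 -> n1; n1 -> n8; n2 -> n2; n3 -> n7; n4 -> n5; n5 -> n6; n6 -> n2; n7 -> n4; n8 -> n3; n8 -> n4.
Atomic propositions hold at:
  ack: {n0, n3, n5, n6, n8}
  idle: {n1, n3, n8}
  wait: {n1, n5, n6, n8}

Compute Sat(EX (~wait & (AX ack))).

{n7, n8}

Sat(~wait) = {n0, n2, n3, n4, n7}
Sat(AX ack) = {s : every successor in {n0, n3, n5, n6, n8}} = {n1, n4, n5}
Sat(~wait & (AX ack)) = {n4}
Sat(EX (~wait & (AX ack))) = {s : some successor in {n4}} = {n7, n8}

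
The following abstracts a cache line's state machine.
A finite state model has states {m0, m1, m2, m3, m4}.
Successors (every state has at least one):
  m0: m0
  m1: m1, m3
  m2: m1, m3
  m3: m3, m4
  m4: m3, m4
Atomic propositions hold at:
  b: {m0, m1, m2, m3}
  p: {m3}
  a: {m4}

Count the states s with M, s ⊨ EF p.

EF p: least fixpoint, start Z0 = {m3}, add states with some successor in Z. Z1 = {m1, m2, m3, m4}; fixed.
Sat(EF p) = {m1, m2, m3, m4}
|Sat(EF p)| = |{m1, m2, m3, m4}| = 4.

4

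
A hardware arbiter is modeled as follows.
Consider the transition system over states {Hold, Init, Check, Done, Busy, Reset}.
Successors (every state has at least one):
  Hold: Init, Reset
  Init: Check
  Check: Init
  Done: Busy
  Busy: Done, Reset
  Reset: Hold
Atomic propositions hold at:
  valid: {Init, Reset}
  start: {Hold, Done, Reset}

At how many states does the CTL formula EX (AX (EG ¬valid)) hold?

1

Sat(¬valid) = {Hold, Check, Done, Busy}
EG ¬valid: greatest fixpoint, start Z0 = {Hold, Check, Done, Busy}, keep only states in Sat with some successor in Z. Z1 = {Done, Busy}; fixed.
Sat(EG ¬valid) = {Done, Busy}
Sat(AX (EG ¬valid)) = {s : every successor in {Done, Busy}} = {Done}
Sat(EX (AX (EG ¬valid))) = {s : some successor in {Done}} = {Busy}
|Sat(EX (AX (EG ¬valid)))| = |{Busy}| = 1.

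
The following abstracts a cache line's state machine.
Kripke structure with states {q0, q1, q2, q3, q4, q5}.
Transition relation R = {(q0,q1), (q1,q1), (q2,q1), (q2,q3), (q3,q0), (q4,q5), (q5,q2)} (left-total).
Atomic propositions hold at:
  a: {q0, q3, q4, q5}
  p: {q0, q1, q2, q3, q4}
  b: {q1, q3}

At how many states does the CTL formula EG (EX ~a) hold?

Sat(~a) = {q1, q2}
Sat(EX ~a) = {s : some successor in {q1, q2}} = {q0, q1, q2, q5}
EG (EX ~a): greatest fixpoint, start Z0 = {q0, q1, q2, q5}, keep only states in Sat with some successor in Z. Already a fixed point.
Sat(EG (EX ~a)) = {q0, q1, q2, q5}
|Sat(EG (EX ~a))| = |{q0, q1, q2, q5}| = 4.

4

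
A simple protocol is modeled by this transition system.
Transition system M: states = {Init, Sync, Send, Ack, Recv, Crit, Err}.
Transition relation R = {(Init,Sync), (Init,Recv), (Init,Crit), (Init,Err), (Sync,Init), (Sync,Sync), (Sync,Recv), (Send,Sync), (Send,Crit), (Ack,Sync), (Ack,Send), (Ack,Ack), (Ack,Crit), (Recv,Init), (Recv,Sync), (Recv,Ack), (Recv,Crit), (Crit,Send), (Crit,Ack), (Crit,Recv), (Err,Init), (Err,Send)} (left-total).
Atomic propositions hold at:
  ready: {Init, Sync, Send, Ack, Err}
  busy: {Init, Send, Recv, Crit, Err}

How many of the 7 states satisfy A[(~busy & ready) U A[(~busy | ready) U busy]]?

Sat(~busy) = {Sync, Ack}
Sat(~busy & ready) = {Sync, Ack}
Sat(~busy | ready) = {Init, Sync, Send, Ack, Err}
A[(~busy | ready) U busy]: least fixpoint, start Z0 = Sat(busy) = {Init, Send, Recv, Crit, Err}, add states in Sat(~busy | ready) with every successor in Z. Already a fixed point.
Sat(A[(~busy | ready) U busy]) = {Init, Send, Recv, Crit, Err}
A[(~busy & ready) U A[(~busy | ready) U busy]]: least fixpoint, start Z0 = Sat(A[(~busy | ready) U busy]) = {Init, Send, Recv, Crit, Err}, add states in Sat(~busy & ready) with every successor in Z. Already a fixed point.
Sat(A[(~busy & ready) U A[(~busy | ready) U busy]]) = {Init, Send, Recv, Crit, Err}
|Sat(A[(~busy & ready) U A[(~busy | ready) U busy]])| = |{Init, Send, Recv, Crit, Err}| = 5.

5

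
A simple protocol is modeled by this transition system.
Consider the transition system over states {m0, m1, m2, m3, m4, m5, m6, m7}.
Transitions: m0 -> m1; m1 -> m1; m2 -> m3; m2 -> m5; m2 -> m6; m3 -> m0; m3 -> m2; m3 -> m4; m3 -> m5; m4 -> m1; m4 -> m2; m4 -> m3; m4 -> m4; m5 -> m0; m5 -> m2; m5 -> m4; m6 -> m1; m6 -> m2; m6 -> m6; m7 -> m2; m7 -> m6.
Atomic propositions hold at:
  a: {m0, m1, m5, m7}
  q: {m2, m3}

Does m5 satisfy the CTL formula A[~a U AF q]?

No

Sat(~a) = {m2, m3, m4, m6}
AF q: least fixpoint, start Z0 = {m2, m3}, add states with every successor in Z. Already a fixed point.
Sat(AF q) = {m2, m3}
A[~a U AF q]: least fixpoint, start Z0 = Sat(AF q) = {m2, m3}, add states in Sat(~a) with every successor in Z. Already a fixed point.
Sat(A[~a U AF q]) = {m2, m3}
m5 ∉ Sat(A[~a U AF q]) = {m2, m3}, so the formula does not hold at m5.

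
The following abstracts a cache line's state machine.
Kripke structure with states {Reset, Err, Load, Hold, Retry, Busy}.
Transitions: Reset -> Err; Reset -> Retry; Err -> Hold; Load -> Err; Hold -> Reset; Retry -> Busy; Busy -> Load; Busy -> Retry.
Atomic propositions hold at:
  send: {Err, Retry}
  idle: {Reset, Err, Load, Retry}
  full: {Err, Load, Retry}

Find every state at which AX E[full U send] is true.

{Reset, Load, Busy}

E[full U send]: least fixpoint, start Z0 = Sat(send) = {Err, Retry}, add states in Sat(full) with some successor in Z. Z1 = {Err, Load, Retry}; fixed.
Sat(E[full U send]) = {Err, Load, Retry}
Sat(AX E[full U send]) = {s : every successor in {Err, Load, Retry}} = {Reset, Load, Busy}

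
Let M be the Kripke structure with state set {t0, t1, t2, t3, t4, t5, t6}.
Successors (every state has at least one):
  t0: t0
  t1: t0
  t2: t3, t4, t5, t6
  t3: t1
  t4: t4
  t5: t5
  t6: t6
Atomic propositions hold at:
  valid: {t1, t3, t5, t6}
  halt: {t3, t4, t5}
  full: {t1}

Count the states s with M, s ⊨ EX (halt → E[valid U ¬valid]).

Sat(¬valid) = {t0, t2, t4}
E[valid U ¬valid]: least fixpoint, start Z0 = Sat(¬valid) = {t0, t2, t4}, add states in Sat(valid) with some successor in Z. Z1 = {t0, t1, t2, t4}; Z2 = {t0, t1, t2, t3, t4}; fixed.
Sat(E[valid U ¬valid]) = {t0, t1, t2, t3, t4}
Sat(halt → E[valid U ¬valid]) = {t0, t1, t2, t3, t4, t6}
Sat(EX (halt → E[valid U ¬valid])) = {s : some successor in {t0, t1, t2, t3, t4, t6}} = {t0, t1, t2, t3, t4, t6}
|Sat(EX (halt → E[valid U ¬valid]))| = |{t0, t1, t2, t3, t4, t6}| = 6.

6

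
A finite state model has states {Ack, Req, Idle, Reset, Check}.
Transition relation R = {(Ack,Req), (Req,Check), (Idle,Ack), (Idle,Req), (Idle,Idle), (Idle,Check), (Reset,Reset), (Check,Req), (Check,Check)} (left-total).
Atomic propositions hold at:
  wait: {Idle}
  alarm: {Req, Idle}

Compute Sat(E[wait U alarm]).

E[wait U alarm]: least fixpoint, start Z0 = Sat(alarm) = {Req, Idle}, add states in Sat(wait) with some successor in Z. Already a fixed point.
Sat(E[wait U alarm]) = {Req, Idle}

{Req, Idle}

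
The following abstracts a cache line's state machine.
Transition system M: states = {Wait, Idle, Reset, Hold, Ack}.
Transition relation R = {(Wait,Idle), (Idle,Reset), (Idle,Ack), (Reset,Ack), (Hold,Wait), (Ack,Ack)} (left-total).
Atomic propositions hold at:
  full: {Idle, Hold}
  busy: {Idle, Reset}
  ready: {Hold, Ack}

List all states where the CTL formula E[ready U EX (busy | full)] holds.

{Wait, Idle, Hold}

Sat(busy | full) = {Idle, Reset, Hold}
Sat(EX (busy | full)) = {s : some successor in {Idle, Reset, Hold}} = {Wait, Idle}
E[ready U EX (busy | full)]: least fixpoint, start Z0 = Sat(EX (busy | full)) = {Wait, Idle}, add states in Sat(ready) with some successor in Z. Z1 = {Wait, Idle, Hold}; fixed.
Sat(E[ready U EX (busy | full)]) = {Wait, Idle, Hold}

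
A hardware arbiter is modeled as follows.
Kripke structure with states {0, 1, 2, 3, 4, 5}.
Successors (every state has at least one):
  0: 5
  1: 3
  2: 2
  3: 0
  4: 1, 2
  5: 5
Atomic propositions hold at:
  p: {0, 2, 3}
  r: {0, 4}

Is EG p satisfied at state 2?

Yes

EG p: greatest fixpoint, start Z0 = {0, 2, 3}, keep only states in Sat with some successor in Z. Z1 = {2, 3}; Z2 = {2}; fixed.
Sat(EG p) = {2}
2 ∈ Sat(EG p) = {2}, so the formula holds at 2.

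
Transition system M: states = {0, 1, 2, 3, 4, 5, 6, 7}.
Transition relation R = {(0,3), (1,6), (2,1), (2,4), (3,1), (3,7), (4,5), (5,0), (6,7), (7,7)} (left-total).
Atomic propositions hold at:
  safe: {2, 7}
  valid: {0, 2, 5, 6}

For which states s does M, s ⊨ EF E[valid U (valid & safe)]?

{2}

Sat(valid & safe) = {2}
E[valid U (valid & safe)]: least fixpoint, start Z0 = Sat((valid & safe)) = {2}, add states in Sat(valid) with some successor in Z. Already a fixed point.
Sat(E[valid U (valid & safe)]) = {2}
EF E[valid U (valid & safe)]: least fixpoint, start Z0 = {2}, add states with some successor in Z. Already a fixed point.
Sat(EF E[valid U (valid & safe)]) = {2}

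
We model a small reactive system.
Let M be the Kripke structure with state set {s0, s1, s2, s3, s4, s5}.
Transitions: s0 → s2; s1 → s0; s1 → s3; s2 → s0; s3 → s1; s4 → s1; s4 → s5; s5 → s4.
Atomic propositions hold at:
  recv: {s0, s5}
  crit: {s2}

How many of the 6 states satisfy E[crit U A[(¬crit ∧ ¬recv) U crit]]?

1

Sat(¬crit) = {s0, s1, s3, s4, s5}
Sat(¬recv) = {s1, s2, s3, s4}
Sat(¬crit ∧ ¬recv) = {s1, s3, s4}
A[(¬crit ∧ ¬recv) U crit]: least fixpoint, start Z0 = Sat(crit) = {s2}, add states in Sat(¬crit ∧ ¬recv) with every successor in Z. Already a fixed point.
Sat(A[(¬crit ∧ ¬recv) U crit]) = {s2}
E[crit U A[(¬crit ∧ ¬recv) U crit]]: least fixpoint, start Z0 = Sat(A[(¬crit ∧ ¬recv) U crit]) = {s2}, add states in Sat(crit) with some successor in Z. Already a fixed point.
Sat(E[crit U A[(¬crit ∧ ¬recv) U crit]]) = {s2}
|Sat(E[crit U A[(¬crit ∧ ¬recv) U crit]])| = |{s2}| = 1.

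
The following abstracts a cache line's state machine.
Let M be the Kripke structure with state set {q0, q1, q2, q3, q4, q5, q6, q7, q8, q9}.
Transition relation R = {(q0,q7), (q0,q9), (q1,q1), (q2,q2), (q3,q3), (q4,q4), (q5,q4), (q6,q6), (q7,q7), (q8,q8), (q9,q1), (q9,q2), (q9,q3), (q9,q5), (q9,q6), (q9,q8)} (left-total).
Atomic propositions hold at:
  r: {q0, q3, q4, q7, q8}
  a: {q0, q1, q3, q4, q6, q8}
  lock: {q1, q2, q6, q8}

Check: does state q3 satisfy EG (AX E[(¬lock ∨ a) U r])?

Yes

Sat(¬lock) = {q0, q3, q4, q5, q7, q9}
Sat(¬lock ∨ a) = {q0, q1, q3, q4, q5, q6, q7, q8, q9}
E[(¬lock ∨ a) U r]: least fixpoint, start Z0 = Sat(r) = {q0, q3, q4, q7, q8}, add states in Sat(¬lock ∨ a) with some successor in Z. Z1 = {q0, q3, q4, q5, q7, q8, q9}; fixed.
Sat(E[(¬lock ∨ a) U r]) = {q0, q3, q4, q5, q7, q8, q9}
Sat(AX E[(¬lock ∨ a) U r]) = {s : every successor in {q0, q3, q4, q5, q7, q8, q9}} = {q0, q3, q4, q5, q7, q8}
EG (AX E[(¬lock ∨ a) U r]): greatest fixpoint, start Z0 = {q0, q3, q4, q5, q7, q8}, keep only states in Sat with some successor in Z. Already a fixed point.
Sat(EG (AX E[(¬lock ∨ a) U r])) = {q0, q3, q4, q5, q7, q8}
q3 ∈ Sat(EG (AX E[(¬lock ∨ a) U r])) = {q0, q3, q4, q5, q7, q8}, so the formula holds at q3.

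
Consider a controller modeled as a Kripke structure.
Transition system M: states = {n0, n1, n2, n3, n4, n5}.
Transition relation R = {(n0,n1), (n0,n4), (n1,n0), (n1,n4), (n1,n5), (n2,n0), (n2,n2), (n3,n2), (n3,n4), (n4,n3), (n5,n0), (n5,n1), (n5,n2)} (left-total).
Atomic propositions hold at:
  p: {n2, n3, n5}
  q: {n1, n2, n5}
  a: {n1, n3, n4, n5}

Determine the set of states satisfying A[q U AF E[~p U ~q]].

{n0, n1, n3, n4}

Sat(~p) = {n0, n1, n4}
Sat(~q) = {n0, n3, n4}
E[~p U ~q]: least fixpoint, start Z0 = Sat(~q) = {n0, n3, n4}, add states in Sat(~p) with some successor in Z. Z1 = {n0, n1, n3, n4}; fixed.
Sat(E[~p U ~q]) = {n0, n1, n3, n4}
AF E[~p U ~q]: least fixpoint, start Z0 = {n0, n1, n3, n4}, add states with every successor in Z. Already a fixed point.
Sat(AF E[~p U ~q]) = {n0, n1, n3, n4}
A[q U AF E[~p U ~q]]: least fixpoint, start Z0 = Sat(AF E[~p U ~q]) = {n0, n1, n3, n4}, add states in Sat(q) with every successor in Z. Already a fixed point.
Sat(A[q U AF E[~p U ~q]]) = {n0, n1, n3, n4}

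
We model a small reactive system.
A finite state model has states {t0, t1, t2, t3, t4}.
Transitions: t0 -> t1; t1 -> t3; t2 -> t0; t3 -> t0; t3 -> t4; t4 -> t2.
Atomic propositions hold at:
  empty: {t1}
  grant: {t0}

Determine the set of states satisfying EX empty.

{t0}

Sat(EX empty) = {s : some successor in {t1}} = {t0}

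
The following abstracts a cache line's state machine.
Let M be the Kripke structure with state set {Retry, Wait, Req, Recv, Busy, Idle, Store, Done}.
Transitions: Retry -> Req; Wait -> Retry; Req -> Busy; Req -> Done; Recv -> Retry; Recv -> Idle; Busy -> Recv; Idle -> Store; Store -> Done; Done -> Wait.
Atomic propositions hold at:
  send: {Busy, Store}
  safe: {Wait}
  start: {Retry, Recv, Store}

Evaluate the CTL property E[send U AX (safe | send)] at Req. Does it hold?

Sat(safe | send) = {Wait, Busy, Store}
Sat(AX (safe | send)) = {s : every successor in {Wait, Busy, Store}} = {Idle, Done}
E[send U AX (safe | send)]: least fixpoint, start Z0 = Sat(AX (safe | send)) = {Idle, Done}, add states in Sat(send) with some successor in Z. Z1 = {Idle, Store, Done}; fixed.
Sat(E[send U AX (safe | send)]) = {Idle, Store, Done}
Req ∉ Sat(E[send U AX (safe | send)]) = {Idle, Store, Done}, so the formula does not hold at Req.

No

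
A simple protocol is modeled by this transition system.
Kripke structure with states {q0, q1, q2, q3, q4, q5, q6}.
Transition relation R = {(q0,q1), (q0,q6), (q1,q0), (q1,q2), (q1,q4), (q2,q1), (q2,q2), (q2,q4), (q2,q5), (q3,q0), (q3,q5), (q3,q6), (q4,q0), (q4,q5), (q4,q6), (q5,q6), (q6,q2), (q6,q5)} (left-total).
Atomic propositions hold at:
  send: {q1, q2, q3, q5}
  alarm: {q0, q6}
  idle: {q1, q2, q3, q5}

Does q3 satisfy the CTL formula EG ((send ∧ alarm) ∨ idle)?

Sat(send ∧ alarm) = ∅
Sat((send ∧ alarm) ∨ idle) = {q1, q2, q3, q5}
EG ((send ∧ alarm) ∨ idle): greatest fixpoint, start Z0 = {q1, q2, q3, q5}, keep only states in Sat with some successor in Z. Z1 = {q1, q2, q3}; Z2 = {q1, q2}; fixed.
Sat(EG ((send ∧ alarm) ∨ idle)) = {q1, q2}
q3 ∉ Sat(EG ((send ∧ alarm) ∨ idle)) = {q1, q2}, so the formula does not hold at q3.

No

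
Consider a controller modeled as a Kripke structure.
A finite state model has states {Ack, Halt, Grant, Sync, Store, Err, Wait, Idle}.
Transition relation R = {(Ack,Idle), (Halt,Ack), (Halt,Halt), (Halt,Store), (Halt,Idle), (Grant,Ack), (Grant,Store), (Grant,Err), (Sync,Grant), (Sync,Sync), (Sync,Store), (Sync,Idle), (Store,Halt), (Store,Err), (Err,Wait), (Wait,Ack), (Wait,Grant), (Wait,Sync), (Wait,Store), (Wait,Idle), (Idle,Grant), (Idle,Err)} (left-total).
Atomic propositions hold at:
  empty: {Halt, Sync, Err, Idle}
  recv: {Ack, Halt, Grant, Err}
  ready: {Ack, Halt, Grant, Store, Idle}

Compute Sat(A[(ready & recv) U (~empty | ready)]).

{Ack, Halt, Grant, Store, Wait, Idle}

Sat(ready & recv) = {Ack, Halt, Grant}
Sat(~empty) = {Ack, Grant, Store, Wait}
Sat(~empty | ready) = {Ack, Halt, Grant, Store, Wait, Idle}
A[(ready & recv) U (~empty | ready)]: least fixpoint, start Z0 = Sat((~empty | ready)) = {Ack, Halt, Grant, Store, Wait, Idle}, add states in Sat(ready & recv) with every successor in Z. Already a fixed point.
Sat(A[(ready & recv) U (~empty | ready)]) = {Ack, Halt, Grant, Store, Wait, Idle}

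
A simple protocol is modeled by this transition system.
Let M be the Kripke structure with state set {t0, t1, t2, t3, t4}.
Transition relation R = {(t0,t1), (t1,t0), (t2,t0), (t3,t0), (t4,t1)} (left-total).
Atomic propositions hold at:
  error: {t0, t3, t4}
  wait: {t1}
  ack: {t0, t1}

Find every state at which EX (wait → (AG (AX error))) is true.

Sat(AX error) = {s : every successor in {t0, t3, t4}} = {t1, t2, t3}
AG (AX error): greatest fixpoint, start Z0 = {t1, t2, t3}, keep only states in Sat with every successor in Z. Z1 = ∅; fixed.
Sat(AG (AX error)) = ∅
Sat(wait → (AG (AX error))) = {t0, t2, t3, t4}
Sat(EX (wait → (AG (AX error)))) = {s : some successor in {t0, t2, t3, t4}} = {t1, t2, t3}

{t1, t2, t3}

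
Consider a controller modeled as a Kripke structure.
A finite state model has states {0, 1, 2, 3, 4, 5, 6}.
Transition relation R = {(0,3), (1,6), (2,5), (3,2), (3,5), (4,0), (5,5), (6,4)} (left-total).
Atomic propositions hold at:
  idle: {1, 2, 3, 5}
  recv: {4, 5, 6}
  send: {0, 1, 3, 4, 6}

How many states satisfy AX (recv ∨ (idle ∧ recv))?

Sat(idle ∧ recv) = {5}
Sat(recv ∨ (idle ∧ recv)) = {4, 5, 6}
Sat(AX (recv ∨ (idle ∧ recv))) = {s : every successor in {4, 5, 6}} = {1, 2, 5, 6}
|Sat(AX (recv ∨ (idle ∧ recv)))| = |{1, 2, 5, 6}| = 4.

4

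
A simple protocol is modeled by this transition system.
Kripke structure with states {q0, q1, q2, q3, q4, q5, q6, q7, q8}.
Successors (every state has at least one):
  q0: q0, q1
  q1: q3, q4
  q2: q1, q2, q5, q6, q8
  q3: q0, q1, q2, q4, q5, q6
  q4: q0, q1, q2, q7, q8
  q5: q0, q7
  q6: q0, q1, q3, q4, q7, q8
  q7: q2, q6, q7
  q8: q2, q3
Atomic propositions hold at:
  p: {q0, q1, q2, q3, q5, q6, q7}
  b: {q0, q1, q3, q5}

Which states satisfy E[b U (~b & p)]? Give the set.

Sat(~b) = {q2, q4, q6, q7, q8}
Sat(~b & p) = {q2, q6, q7}
E[b U (~b & p)]: least fixpoint, start Z0 = Sat((~b & p)) = {q2, q6, q7}, add states in Sat(b) with some successor in Z. Z1 = {q2, q3, q5, q6, q7}; Z2 = {q1, q2, q3, q5, q6, q7}; Z3 = {q0, q1, q2, q3, q5, q6, q7}; fixed.
Sat(E[b U (~b & p)]) = {q0, q1, q2, q3, q5, q6, q7}

{q0, q1, q2, q3, q5, q6, q7}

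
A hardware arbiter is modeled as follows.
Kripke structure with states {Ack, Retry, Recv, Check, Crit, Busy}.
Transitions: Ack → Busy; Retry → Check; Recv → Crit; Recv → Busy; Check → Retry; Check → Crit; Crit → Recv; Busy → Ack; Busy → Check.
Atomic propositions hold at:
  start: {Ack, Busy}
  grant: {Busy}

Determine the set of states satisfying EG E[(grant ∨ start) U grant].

Sat(grant ∨ start) = {Ack, Busy}
E[(grant ∨ start) U grant]: least fixpoint, start Z0 = Sat(grant) = {Busy}, add states in Sat(grant ∨ start) with some successor in Z. Z1 = {Ack, Busy}; fixed.
Sat(E[(grant ∨ start) U grant]) = {Ack, Busy}
EG E[(grant ∨ start) U grant]: greatest fixpoint, start Z0 = {Ack, Busy}, keep only states in Sat with some successor in Z. Already a fixed point.
Sat(EG E[(grant ∨ start) U grant]) = {Ack, Busy}

{Ack, Busy}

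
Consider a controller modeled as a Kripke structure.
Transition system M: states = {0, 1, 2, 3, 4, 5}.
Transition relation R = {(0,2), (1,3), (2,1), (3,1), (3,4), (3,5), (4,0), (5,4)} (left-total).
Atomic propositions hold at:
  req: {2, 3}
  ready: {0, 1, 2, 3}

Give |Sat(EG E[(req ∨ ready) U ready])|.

4

Sat(req ∨ ready) = {0, 1, 2, 3}
E[(req ∨ ready) U ready]: least fixpoint, start Z0 = Sat(ready) = {0, 1, 2, 3}, add states in Sat(req ∨ ready) with some successor in Z. Already a fixed point.
Sat(E[(req ∨ ready) U ready]) = {0, 1, 2, 3}
EG E[(req ∨ ready) U ready]: greatest fixpoint, start Z0 = {0, 1, 2, 3}, keep only states in Sat with some successor in Z. Already a fixed point.
Sat(EG E[(req ∨ ready) U ready]) = {0, 1, 2, 3}
|Sat(EG E[(req ∨ ready) U ready])| = |{0, 1, 2, 3}| = 4.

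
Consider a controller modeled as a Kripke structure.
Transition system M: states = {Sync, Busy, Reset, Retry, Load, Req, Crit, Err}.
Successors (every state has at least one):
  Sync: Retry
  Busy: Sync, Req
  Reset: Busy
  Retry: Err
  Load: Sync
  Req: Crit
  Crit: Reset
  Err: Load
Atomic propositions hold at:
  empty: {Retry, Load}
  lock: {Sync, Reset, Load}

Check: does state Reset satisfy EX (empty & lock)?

Sat(empty & lock) = {Load}
Sat(EX (empty & lock)) = {s : some successor in {Load}} = {Err}
Reset ∉ Sat(EX (empty & lock)) = {Err}, so the formula does not hold at Reset.

No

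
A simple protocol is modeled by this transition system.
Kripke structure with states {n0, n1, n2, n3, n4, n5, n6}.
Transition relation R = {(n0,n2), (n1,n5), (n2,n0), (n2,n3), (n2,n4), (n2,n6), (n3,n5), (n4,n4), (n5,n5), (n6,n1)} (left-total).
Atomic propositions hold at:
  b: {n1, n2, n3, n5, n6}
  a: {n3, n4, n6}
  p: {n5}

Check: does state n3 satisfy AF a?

AF a: least fixpoint, start Z0 = {n3, n4, n6}, add states with every successor in Z. Already a fixed point.
Sat(AF a) = {n3, n4, n6}
n3 ∈ Sat(AF a) = {n3, n4, n6}, so the formula holds at n3.

Yes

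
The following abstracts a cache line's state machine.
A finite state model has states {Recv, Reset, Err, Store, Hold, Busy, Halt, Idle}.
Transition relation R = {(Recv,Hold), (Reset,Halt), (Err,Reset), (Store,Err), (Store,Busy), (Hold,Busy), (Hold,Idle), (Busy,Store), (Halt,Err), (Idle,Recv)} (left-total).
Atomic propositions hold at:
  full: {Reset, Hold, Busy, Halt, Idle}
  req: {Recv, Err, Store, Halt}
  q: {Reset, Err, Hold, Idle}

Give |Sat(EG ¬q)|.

2

Sat(¬q) = {Recv, Store, Busy, Halt}
EG ¬q: greatest fixpoint, start Z0 = {Recv, Store, Busy, Halt}, keep only states in Sat with some successor in Z. Z1 = {Store, Busy}; fixed.
Sat(EG ¬q) = {Store, Busy}
|Sat(EG ¬q)| = |{Store, Busy}| = 2.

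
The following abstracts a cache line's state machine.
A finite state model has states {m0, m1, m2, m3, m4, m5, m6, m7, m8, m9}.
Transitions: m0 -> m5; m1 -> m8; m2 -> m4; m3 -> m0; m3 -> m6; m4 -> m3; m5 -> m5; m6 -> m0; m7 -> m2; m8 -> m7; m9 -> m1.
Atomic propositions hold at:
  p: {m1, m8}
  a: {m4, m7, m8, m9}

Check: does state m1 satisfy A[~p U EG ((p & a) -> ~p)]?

Sat(~p) = {m0, m2, m3, m4, m5, m6, m7, m9}
Sat(p & a) = {m8}
Sat((p & a) -> ~p) = {m0, m1, m2, m3, m4, m5, m6, m7, m9}
EG ((p & a) -> ~p): greatest fixpoint, start Z0 = {m0, m1, m2, m3, m4, m5, m6, m7, m9}, keep only states in Sat with some successor in Z. Z1 = {m0, m2, m3, m4, m5, m6, m7, m9}; Z2 = {m0, m2, m3, m4, m5, m6, m7}; fixed.
Sat(EG ((p & a) -> ~p)) = {m0, m2, m3, m4, m5, m6, m7}
A[~p U EG ((p & a) -> ~p)]: least fixpoint, start Z0 = Sat(EG ((p & a) -> ~p)) = {m0, m2, m3, m4, m5, m6, m7}, add states in Sat(~p) with every successor in Z. Already a fixed point.
Sat(A[~p U EG ((p & a) -> ~p)]) = {m0, m2, m3, m4, m5, m6, m7}
m1 ∉ Sat(A[~p U EG ((p & a) -> ~p)]) = {m0, m2, m3, m4, m5, m6, m7}, so the formula does not hold at m1.

No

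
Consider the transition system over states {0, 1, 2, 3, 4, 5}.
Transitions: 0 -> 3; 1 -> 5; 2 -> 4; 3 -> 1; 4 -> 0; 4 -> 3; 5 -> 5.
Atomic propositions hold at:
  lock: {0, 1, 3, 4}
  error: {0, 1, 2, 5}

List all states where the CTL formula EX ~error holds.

{0, 2, 4}

Sat(~error) = {3, 4}
Sat(EX ~error) = {s : some successor in {3, 4}} = {0, 2, 4}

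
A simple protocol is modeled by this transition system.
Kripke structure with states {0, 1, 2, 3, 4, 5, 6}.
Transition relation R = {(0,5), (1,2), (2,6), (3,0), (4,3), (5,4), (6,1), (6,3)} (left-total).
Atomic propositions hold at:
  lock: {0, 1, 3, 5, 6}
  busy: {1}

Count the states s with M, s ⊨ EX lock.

Sat(EX lock) = {s : some successor in {0, 1, 3, 5, 6}} = {0, 2, 3, 4, 6}
|Sat(EX lock)| = |{0, 2, 3, 4, 6}| = 5.

5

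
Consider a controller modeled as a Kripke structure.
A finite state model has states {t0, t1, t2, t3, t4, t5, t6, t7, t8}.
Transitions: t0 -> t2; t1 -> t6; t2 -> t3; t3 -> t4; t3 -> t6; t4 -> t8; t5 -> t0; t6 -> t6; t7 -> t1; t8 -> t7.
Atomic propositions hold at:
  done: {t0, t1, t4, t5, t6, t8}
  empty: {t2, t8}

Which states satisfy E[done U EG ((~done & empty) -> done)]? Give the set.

{t1, t3, t4, t6, t7, t8}

Sat(~done) = {t2, t3, t7}
Sat(~done & empty) = {t2}
Sat((~done & empty) -> done) = {t0, t1, t3, t4, t5, t6, t7, t8}
EG ((~done & empty) -> done): greatest fixpoint, start Z0 = {t0, t1, t3, t4, t5, t6, t7, t8}, keep only states in Sat with some successor in Z. Z1 = {t1, t3, t4, t5, t6, t7, t8}; Z2 = {t1, t3, t4, t6, t7, t8}; fixed.
Sat(EG ((~done & empty) -> done)) = {t1, t3, t4, t6, t7, t8}
E[done U EG ((~done & empty) -> done)]: least fixpoint, start Z0 = Sat(EG ((~done & empty) -> done)) = {t1, t3, t4, t6, t7, t8}, add states in Sat(done) with some successor in Z. Already a fixed point.
Sat(E[done U EG ((~done & empty) -> done)]) = {t1, t3, t4, t6, t7, t8}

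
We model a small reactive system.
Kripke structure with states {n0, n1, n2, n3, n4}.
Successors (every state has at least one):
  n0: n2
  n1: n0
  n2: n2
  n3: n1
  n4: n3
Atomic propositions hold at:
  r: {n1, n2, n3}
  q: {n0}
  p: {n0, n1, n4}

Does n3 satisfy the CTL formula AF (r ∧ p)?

Yes

Sat(r ∧ p) = {n1}
AF (r ∧ p): least fixpoint, start Z0 = {n1}, add states with every successor in Z. Z1 = {n1, n3}; Z2 = {n1, n3, n4}; fixed.
Sat(AF (r ∧ p)) = {n1, n3, n4}
n3 ∈ Sat(AF (r ∧ p)) = {n1, n3, n4}, so the formula holds at n3.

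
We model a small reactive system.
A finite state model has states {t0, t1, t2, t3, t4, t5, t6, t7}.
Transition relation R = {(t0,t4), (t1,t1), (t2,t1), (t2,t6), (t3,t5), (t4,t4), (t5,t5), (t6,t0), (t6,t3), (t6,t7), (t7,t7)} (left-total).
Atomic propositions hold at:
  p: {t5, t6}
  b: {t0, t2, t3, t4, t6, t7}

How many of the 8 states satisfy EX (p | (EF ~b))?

Sat(~b) = {t1, t5}
EF ~b: least fixpoint, start Z0 = {t1, t5}, add states with some successor in Z. Z1 = {t1, t2, t3, t5}; Z2 = {t1, t2, t3, t5, t6}; fixed.
Sat(EF ~b) = {t1, t2, t3, t5, t6}
Sat(p | (EF ~b)) = {t1, t2, t3, t5, t6}
Sat(EX (p | (EF ~b))) = {s : some successor in {t1, t2, t3, t5, t6}} = {t1, t2, t3, t5, t6}
|Sat(EX (p | (EF ~b)))| = |{t1, t2, t3, t5, t6}| = 5.

5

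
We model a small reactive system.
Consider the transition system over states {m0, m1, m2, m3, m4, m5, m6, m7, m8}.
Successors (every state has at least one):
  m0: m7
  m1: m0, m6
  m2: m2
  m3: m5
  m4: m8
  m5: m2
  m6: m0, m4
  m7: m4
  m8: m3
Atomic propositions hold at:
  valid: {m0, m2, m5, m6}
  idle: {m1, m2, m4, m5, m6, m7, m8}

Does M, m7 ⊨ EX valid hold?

Sat(EX valid) = {s : some successor in {m0, m2, m5, m6}} = {m1, m2, m3, m5, m6}
m7 ∉ Sat(EX valid) = {m1, m2, m3, m5, m6}, so the formula does not hold at m7.

No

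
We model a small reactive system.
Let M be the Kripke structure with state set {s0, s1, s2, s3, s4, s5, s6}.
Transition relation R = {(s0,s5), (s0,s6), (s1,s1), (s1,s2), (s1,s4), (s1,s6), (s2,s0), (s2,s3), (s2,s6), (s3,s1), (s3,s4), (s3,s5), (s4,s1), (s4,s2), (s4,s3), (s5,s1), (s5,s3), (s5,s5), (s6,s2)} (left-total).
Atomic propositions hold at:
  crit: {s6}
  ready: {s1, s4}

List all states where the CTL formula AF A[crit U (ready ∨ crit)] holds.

{s1, s4, s6}

Sat(ready ∨ crit) = {s1, s4, s6}
A[crit U (ready ∨ crit)]: least fixpoint, start Z0 = Sat((ready ∨ crit)) = {s1, s4, s6}, add states in Sat(crit) with every successor in Z. Already a fixed point.
Sat(A[crit U (ready ∨ crit)]) = {s1, s4, s6}
AF A[crit U (ready ∨ crit)]: least fixpoint, start Z0 = {s1, s4, s6}, add states with every successor in Z. Already a fixed point.
Sat(AF A[crit U (ready ∨ crit)]) = {s1, s4, s6}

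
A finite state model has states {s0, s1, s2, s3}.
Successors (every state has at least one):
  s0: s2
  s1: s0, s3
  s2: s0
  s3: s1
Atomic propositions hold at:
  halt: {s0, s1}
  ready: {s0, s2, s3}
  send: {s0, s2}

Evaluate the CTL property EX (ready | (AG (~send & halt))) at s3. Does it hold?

Sat(~send) = {s1, s3}
Sat(~send & halt) = {s1}
AG (~send & halt): greatest fixpoint, start Z0 = {s1}, keep only states in Sat with every successor in Z. Z1 = ∅; fixed.
Sat(AG (~send & halt)) = ∅
Sat(ready | (AG (~send & halt))) = {s0, s2, s3}
Sat(EX (ready | (AG (~send & halt)))) = {s : some successor in {s0, s2, s3}} = {s0, s1, s2}
s3 ∉ Sat(EX (ready | (AG (~send & halt)))) = {s0, s1, s2}, so the formula does not hold at s3.

No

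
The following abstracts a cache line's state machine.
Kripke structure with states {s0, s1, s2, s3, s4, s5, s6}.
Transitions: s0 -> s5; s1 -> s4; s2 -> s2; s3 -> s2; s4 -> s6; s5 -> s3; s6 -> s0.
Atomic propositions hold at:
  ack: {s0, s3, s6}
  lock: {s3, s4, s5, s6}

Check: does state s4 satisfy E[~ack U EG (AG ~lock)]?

Sat(~ack) = {s1, s2, s4, s5}
Sat(~lock) = {s0, s1, s2}
AG ~lock: greatest fixpoint, start Z0 = {s0, s1, s2}, keep only states in Sat with every successor in Z. Z1 = {s2}; fixed.
Sat(AG ~lock) = {s2}
EG (AG ~lock): greatest fixpoint, start Z0 = {s2}, keep only states in Sat with some successor in Z. Already a fixed point.
Sat(EG (AG ~lock)) = {s2}
E[~ack U EG (AG ~lock)]: least fixpoint, start Z0 = Sat(EG (AG ~lock)) = {s2}, add states in Sat(~ack) with some successor in Z. Already a fixed point.
Sat(E[~ack U EG (AG ~lock)]) = {s2}
s4 ∉ Sat(E[~ack U EG (AG ~lock)]) = {s2}, so the formula does not hold at s4.

No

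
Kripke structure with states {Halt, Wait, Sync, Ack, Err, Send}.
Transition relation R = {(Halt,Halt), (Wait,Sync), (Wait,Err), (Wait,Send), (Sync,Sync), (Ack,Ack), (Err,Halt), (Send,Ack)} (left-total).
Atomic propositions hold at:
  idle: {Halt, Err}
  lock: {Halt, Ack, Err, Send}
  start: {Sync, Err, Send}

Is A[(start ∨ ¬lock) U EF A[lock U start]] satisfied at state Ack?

Sat(¬lock) = {Wait, Sync}
Sat(start ∨ ¬lock) = {Wait, Sync, Err, Send}
A[lock U start]: least fixpoint, start Z0 = Sat(start) = {Sync, Err, Send}, add states in Sat(lock) with every successor in Z. Already a fixed point.
Sat(A[lock U start]) = {Sync, Err, Send}
EF A[lock U start]: least fixpoint, start Z0 = {Sync, Err, Send}, add states with some successor in Z. Z1 = {Wait, Sync, Err, Send}; fixed.
Sat(EF A[lock U start]) = {Wait, Sync, Err, Send}
A[(start ∨ ¬lock) U EF A[lock U start]]: least fixpoint, start Z0 = Sat(EF A[lock U start]) = {Wait, Sync, Err, Send}, add states in Sat(start ∨ ¬lock) with every successor in Z. Already a fixed point.
Sat(A[(start ∨ ¬lock) U EF A[lock U start]]) = {Wait, Sync, Err, Send}
Ack ∉ Sat(A[(start ∨ ¬lock) U EF A[lock U start]]) = {Wait, Sync, Err, Send}, so the formula does not hold at Ack.

No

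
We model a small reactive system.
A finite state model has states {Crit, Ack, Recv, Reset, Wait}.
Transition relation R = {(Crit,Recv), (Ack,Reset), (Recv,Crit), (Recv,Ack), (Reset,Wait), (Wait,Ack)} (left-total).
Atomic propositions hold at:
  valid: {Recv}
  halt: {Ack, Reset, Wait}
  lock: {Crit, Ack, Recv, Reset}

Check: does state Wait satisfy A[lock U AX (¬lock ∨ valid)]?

Sat(¬lock) = {Wait}
Sat(¬lock ∨ valid) = {Recv, Wait}
Sat(AX (¬lock ∨ valid)) = {s : every successor in {Recv, Wait}} = {Crit, Reset}
A[lock U AX (¬lock ∨ valid)]: least fixpoint, start Z0 = Sat(AX (¬lock ∨ valid)) = {Crit, Reset}, add states in Sat(lock) with every successor in Z. Z1 = {Crit, Ack, Reset}; Z2 = {Crit, Ack, Recv, Reset}; fixed.
Sat(A[lock U AX (¬lock ∨ valid)]) = {Crit, Ack, Recv, Reset}
Wait ∉ Sat(A[lock U AX (¬lock ∨ valid)]) = {Crit, Ack, Recv, Reset}, so the formula does not hold at Wait.

No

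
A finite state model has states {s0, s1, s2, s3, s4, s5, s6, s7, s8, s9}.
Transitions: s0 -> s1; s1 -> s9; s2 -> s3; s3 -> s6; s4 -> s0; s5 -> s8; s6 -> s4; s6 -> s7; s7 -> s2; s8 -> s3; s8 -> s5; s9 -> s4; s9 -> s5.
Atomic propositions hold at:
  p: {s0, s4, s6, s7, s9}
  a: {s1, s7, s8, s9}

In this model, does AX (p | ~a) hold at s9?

Sat(~a) = {s0, s2, s3, s4, s5, s6}
Sat(p | ~a) = {s0, s2, s3, s4, s5, s6, s7, s9}
Sat(AX (p | ~a)) = {s : every successor in {s0, s2, s3, s4, s5, s6, s7, s9}} = {s1, s2, s3, s4, s6, s7, s8, s9}
s9 ∈ Sat(AX (p | ~a)) = {s1, s2, s3, s4, s6, s7, s8, s9}, so the formula holds at s9.

Yes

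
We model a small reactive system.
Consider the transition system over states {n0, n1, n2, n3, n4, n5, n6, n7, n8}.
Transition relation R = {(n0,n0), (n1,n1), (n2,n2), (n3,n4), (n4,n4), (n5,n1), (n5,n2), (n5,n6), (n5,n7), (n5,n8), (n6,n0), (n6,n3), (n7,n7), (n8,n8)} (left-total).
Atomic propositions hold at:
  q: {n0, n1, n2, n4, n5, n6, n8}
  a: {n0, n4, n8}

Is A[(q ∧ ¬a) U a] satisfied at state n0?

Yes

Sat(¬a) = {n1, n2, n3, n5, n6, n7}
Sat(q ∧ ¬a) = {n1, n2, n5, n6}
A[(q ∧ ¬a) U a]: least fixpoint, start Z0 = Sat(a) = {n0, n4, n8}, add states in Sat(q ∧ ¬a) with every successor in Z. Already a fixed point.
Sat(A[(q ∧ ¬a) U a]) = {n0, n4, n8}
n0 ∈ Sat(A[(q ∧ ¬a) U a]) = {n0, n4, n8}, so the formula holds at n0.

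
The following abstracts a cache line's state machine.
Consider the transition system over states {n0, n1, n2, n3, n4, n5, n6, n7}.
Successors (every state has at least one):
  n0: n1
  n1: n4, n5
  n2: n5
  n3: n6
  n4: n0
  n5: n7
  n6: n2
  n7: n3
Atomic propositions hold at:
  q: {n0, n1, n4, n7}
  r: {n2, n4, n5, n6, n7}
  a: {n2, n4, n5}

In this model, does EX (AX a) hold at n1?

Sat(AX a) = {s : every successor in {n2, n4, n5}} = {n1, n2, n6}
Sat(EX (AX a)) = {s : some successor in {n1, n2, n6}} = {n0, n3, n6}
n1 ∉ Sat(EX (AX a)) = {n0, n3, n6}, so the formula does not hold at n1.

No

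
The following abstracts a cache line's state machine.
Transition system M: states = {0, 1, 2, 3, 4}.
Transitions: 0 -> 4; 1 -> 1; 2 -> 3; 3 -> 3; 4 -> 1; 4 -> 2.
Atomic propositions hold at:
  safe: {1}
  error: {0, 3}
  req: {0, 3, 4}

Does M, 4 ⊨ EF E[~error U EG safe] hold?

Sat(~error) = {1, 2, 4}
EG safe: greatest fixpoint, start Z0 = {1}, keep only states in Sat with some successor in Z. Already a fixed point.
Sat(EG safe) = {1}
E[~error U EG safe]: least fixpoint, start Z0 = Sat(EG safe) = {1}, add states in Sat(~error) with some successor in Z. Z1 = {1, 4}; fixed.
Sat(E[~error U EG safe]) = {1, 4}
EF E[~error U EG safe]: least fixpoint, start Z0 = {1, 4}, add states with some successor in Z. Z1 = {0, 1, 4}; fixed.
Sat(EF E[~error U EG safe]) = {0, 1, 4}
4 ∈ Sat(EF E[~error U EG safe]) = {0, 1, 4}, so the formula holds at 4.

Yes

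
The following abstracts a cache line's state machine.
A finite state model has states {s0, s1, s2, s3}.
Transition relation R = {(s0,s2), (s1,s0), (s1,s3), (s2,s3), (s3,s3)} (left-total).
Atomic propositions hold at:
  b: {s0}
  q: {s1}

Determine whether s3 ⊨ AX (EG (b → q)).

Yes

Sat(b → q) = {s1, s2, s3}
EG (b → q): greatest fixpoint, start Z0 = {s1, s2, s3}, keep only states in Sat with some successor in Z. Already a fixed point.
Sat(EG (b → q)) = {s1, s2, s3}
Sat(AX (EG (b → q))) = {s : every successor in {s1, s2, s3}} = {s0, s2, s3}
s3 ∈ Sat(AX (EG (b → q))) = {s0, s2, s3}, so the formula holds at s3.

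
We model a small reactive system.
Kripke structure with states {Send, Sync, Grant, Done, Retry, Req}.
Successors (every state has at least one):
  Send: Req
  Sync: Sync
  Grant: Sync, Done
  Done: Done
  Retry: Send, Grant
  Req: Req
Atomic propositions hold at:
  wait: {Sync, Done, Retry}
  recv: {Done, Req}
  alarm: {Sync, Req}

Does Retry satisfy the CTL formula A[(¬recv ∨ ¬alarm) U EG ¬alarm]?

Sat(¬recv) = {Send, Sync, Grant, Retry}
Sat(¬alarm) = {Send, Grant, Done, Retry}
Sat(¬recv ∨ ¬alarm) = {Send, Sync, Grant, Done, Retry}
EG ¬alarm: greatest fixpoint, start Z0 = {Send, Grant, Done, Retry}, keep only states in Sat with some successor in Z. Z1 = {Grant, Done, Retry}; fixed.
Sat(EG ¬alarm) = {Grant, Done, Retry}
A[(¬recv ∨ ¬alarm) U EG ¬alarm]: least fixpoint, start Z0 = Sat(EG ¬alarm) = {Grant, Done, Retry}, add states in Sat(¬recv ∨ ¬alarm) with every successor in Z. Already a fixed point.
Sat(A[(¬recv ∨ ¬alarm) U EG ¬alarm]) = {Grant, Done, Retry}
Retry ∈ Sat(A[(¬recv ∨ ¬alarm) U EG ¬alarm]) = {Grant, Done, Retry}, so the formula holds at Retry.

Yes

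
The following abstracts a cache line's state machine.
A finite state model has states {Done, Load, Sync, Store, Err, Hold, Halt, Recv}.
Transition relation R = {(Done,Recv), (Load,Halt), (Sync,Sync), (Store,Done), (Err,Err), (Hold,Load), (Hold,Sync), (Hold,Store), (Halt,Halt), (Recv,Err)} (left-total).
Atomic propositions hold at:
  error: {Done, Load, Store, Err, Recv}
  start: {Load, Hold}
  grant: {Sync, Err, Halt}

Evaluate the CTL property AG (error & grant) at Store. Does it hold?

Sat(error & grant) = {Err}
AG (error & grant): greatest fixpoint, start Z0 = {Err}, keep only states in Sat with every successor in Z. Already a fixed point.
Sat(AG (error & grant)) = {Err}
Store ∉ Sat(AG (error & grant)) = {Err}, so the formula does not hold at Store.

No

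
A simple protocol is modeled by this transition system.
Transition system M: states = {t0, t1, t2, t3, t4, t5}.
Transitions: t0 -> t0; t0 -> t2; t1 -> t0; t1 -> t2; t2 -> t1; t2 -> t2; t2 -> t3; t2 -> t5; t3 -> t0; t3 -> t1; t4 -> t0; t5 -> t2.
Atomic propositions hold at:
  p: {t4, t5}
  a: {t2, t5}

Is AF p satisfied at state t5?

AF p: least fixpoint, start Z0 = {t4, t5}, add states with every successor in Z. Already a fixed point.
Sat(AF p) = {t4, t5}
t5 ∈ Sat(AF p) = {t4, t5}, so the formula holds at t5.

Yes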